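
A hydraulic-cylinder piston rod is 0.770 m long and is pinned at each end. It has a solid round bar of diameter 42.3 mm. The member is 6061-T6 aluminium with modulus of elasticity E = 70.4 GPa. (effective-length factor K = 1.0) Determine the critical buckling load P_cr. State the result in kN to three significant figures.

I = πd⁴/64 = π×42.3⁴/64 = 1.572×10^5 mm⁴
I = 1.572×10^5 mm⁴ = 1.572×10^-7 m⁴
Effective length L_e = K·L = 1 × 0.770 = 0.7700 m
P_cr = π²EI / L_e² = π² × 70.4×10⁹ × 1.572×10^-7 / 0.7700² = 1.842×10^5 N

P_cr ≈ 184 kN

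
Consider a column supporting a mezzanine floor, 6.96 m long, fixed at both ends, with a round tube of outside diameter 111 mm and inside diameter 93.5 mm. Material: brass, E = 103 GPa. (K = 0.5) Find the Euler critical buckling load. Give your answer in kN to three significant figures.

P_cr ≈ 311 kN

d_o = 111 mm, d_i = 93.5 mm
I = π(d_o⁴ − d_i⁴)/64 = π(111⁴ − 93.50⁴)/64 = 3.700×10^6 mm⁴
I = 3.700×10^6 mm⁴ = 3.700×10^-6 m⁴
Effective length L_e = K·L = 0.5 × 6.96 = 3.480 m
P_cr = π²EI / L_e² = π² × 103×10⁹ × 3.700×10^-6 / 3.480² = 3.106×10^5 N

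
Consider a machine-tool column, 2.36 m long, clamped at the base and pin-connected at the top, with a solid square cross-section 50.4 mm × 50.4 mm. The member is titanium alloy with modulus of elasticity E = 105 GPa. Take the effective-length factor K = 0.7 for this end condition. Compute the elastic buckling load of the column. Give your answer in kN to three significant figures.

I = a⁴/12 = 50.4⁴/12 = 5.377×10^5 mm⁴
I = 5.377×10^5 mm⁴ = 5.377×10^-7 m⁴
Effective length L_e = K·L = 0.7 × 2.36 = 1.652 m
P_cr = π²EI / L_e² = π² × 105×10⁹ × 5.377×10^-7 / 1.652² = 2.042×10^5 N

P_cr ≈ 204 kN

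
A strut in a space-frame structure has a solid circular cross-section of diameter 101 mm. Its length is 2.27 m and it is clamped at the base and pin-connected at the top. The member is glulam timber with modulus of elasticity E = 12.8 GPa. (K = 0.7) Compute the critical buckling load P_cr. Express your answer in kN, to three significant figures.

P_cr ≈ 256 kN

I = πd⁴/64 = π×101⁴/64 = 5.108×10^6 mm⁴
I = 5.108×10^6 mm⁴ = 5.108×10^-6 m⁴
Effective length L_e = K·L = 0.7 × 2.27 = 1.589 m
P_cr = π²EI / L_e² = π² × 12.8×10⁹ × 5.108×10^-6 / 1.589² = 2.556×10^5 N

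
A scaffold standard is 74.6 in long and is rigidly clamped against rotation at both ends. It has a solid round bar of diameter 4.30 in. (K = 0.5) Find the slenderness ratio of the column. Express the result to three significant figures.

I = πd⁴/64 = π×4.30⁴/64 = 16.78 in⁴
A = 14.52 in²;  r_min = √(I/A) = √(16.78/14.52) = 1.075 in
L_e = K·L = 0.5 × 74.6 = 37.30 in
λ = L_e / r_min = 37.300 / 1.075 = 34.7

λ ≈ 34.7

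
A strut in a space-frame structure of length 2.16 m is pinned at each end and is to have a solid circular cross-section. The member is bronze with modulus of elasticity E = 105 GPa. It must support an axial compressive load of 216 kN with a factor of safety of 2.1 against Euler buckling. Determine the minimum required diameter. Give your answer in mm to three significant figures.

Required P_cr = n·P = 2.1 × 216 = 453.6 kN
L_e = K·L = 1 × 2.16 = 2.160 m
Required I = P_cr·L_e²/(π²E) = 4.536×10^5 × 2.160² / (π² × 1.05×10^11) = 2.042×10^-6 m⁴
I_req = 2.042×10^6 mm⁴
Solid circle: I = πd⁴/64  ⇒  d = (64I/π)^(1/4) = (64×2.042×10^6/π)^(1/4) = 80.3 mm

d ≈ 80.3 mm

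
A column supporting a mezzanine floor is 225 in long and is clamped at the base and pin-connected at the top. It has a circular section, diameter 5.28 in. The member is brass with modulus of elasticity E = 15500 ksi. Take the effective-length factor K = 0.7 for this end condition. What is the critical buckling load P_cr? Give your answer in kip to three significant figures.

I = πd⁴/64 = π×5.28⁴/64 = 38.15 in⁴
Effective length L_e = K·L = 0.7 × 225 = 157.5 in
P_cr = π²EI / L_e² = π² × 15500×10³ × 38.15 / 157.5² = 2.353×10^5 lb

P_cr ≈ 235 kip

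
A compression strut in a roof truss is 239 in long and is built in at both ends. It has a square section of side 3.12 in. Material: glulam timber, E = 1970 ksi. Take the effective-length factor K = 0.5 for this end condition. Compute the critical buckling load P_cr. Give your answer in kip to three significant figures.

I = a⁴/12 = 3.12⁴/12 = 7.897 in⁴
Effective length L_e = K·L = 0.5 × 239 = 119.5 in
P_cr = π²EI / L_e² = π² × 1970×10³ × 7.897 / 119.5² = 1.075×10^4 lb

P_cr ≈ 10.8 kip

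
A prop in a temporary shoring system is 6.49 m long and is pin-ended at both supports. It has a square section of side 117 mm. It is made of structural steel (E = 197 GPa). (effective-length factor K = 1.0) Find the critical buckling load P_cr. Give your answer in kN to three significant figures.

I = a⁴/12 = 117⁴/12 = 1.562×10^7 mm⁴
I = 1.562×10^7 mm⁴ = 1.562×10^-5 m⁴
Effective length L_e = K·L = 1 × 6.49 = 6.490 m
P_cr = π²EI / L_e² = π² × 197×10⁹ × 1.562×10^-5 / 6.490² = 7.208×10^5 N

P_cr ≈ 721 kN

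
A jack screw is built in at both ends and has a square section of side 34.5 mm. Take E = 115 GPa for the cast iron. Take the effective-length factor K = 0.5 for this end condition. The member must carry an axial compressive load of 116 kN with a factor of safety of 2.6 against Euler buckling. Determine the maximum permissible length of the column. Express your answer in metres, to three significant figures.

L_max ≈ 1.33 m

I = a⁴/12 = 34.5⁴/12 = 1.181×10^5 mm⁴
I = 1.181×10^-7 m⁴
Required critical load P_cr = n·P = 2.6 × 116 = 301.6 kN = 3.016×10^5 N
From P_cr = π²EI/(K·L)²:  L = (1/K)·√(π²EI/P_cr) = (1/0.5)·√(π²×1.15×10^11×1.181×10^-7/3.016×10^5)
L = 1.33 m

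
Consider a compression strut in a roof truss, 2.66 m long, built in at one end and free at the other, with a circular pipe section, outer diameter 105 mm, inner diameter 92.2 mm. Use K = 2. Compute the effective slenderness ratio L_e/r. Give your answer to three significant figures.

d_o = 105 mm, d_i = 92.2 mm
I = π(d_o⁴ − d_i⁴)/64 = π(105⁴ − 92.20⁴)/64 = 2.419×10^6 mm⁴
A = 1.982×10^3 mm²;  r_min = √(I/A) = √(2.419×10^6/1.982×10^3) = 34.93 mm
L_e = K·L = 2 × 2.66 m = 5.320 m = 5320.0 mm
λ = L_e / r_min = 5320.0 / 34.93 = 152

λ ≈ 152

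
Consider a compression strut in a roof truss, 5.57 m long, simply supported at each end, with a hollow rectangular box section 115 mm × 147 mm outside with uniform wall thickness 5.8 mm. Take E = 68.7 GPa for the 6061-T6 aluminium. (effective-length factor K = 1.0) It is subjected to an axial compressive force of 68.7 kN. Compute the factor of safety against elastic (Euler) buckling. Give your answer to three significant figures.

Inner dimensions: h_i = 147 − 2×5.8 = 135.4 mm, b_i = 115 − 2×5.8 = 103.4 mm
Weak-axis I_min = (h_o·b_o³ − h_i·b_i³)/12 with b_o = 115, b_i = 103.4 mm (shorter outer/inner sides).
I_min = (147×115³ − 135.4×103.4³)/12 = 6.157×10^6 mm⁴
I = 6.157×10^6 mm⁴ = 6.157×10^-6 m⁴
Effective length L_e = K·L = 1 × 5.57 = 5.570 m
P_cr = π²EI / L_e² = π² × 68.7×10⁹ × 6.157×10^-6 / 5.570² = 1.346×10^5 N
Factor of safety n = P_cr / P = 134.56 / 68.7 = 1.96

n ≈ 1.96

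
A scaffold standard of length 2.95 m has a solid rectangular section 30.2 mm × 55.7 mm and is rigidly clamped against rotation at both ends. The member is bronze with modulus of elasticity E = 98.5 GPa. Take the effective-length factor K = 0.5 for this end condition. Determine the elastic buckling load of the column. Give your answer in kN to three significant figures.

Buckling occurs about the weak axis: I_min = h·b³/12 with b = 30.2 mm (the shorter side).
I_min = 55.7×30.2³/12 = 1.278×10^5 mm⁴
I = 1.278×10^5 mm⁴ = 1.278×10^-7 m⁴
Effective length L_e = K·L = 0.5 × 2.95 = 1.475 m
P_cr = π²EI / L_e² = π² × 98.5×10⁹ × 1.278×10^-7 / 1.475² = 5.713×10^4 N

P_cr ≈ 57.1 kN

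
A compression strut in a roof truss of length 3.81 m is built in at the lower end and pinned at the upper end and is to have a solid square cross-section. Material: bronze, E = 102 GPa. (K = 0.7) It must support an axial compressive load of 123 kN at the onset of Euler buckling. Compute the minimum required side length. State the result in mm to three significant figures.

a ≈ 56.8 mm

L_e = K·L = 0.7 × 3.81 = 2.667 m
Required I = P_cr·L_e²/(π²E) = 1.230×10^5 × 2.667² / (π² × 1.02×10^11) = 8.691×10^-7 m⁴
I_req = 8.691×10^5 mm⁴
Solid square: I = a⁴/12  ⇒  a = (12I)^(1/4) = (12×8.691×10^5)^(1/4) = 56.8 mm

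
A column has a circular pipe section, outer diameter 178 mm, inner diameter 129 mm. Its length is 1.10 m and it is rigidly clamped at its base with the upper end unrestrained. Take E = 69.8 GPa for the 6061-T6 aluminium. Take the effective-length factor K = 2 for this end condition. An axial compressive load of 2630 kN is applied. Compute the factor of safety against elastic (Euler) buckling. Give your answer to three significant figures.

n ≈ 1.93

d_o = 178 mm, d_i = 129 mm
I = π(d_o⁴ − d_i⁴)/64 = π(178⁴ − 129.0⁴)/64 = 3.568×10^7 mm⁴
I = 3.568×10^7 mm⁴ = 3.568×10^-5 m⁴
Effective length L_e = K·L = 2 × 1.10 = 2.200 m
P_cr = π²EI / L_e² = π² × 69.8×10⁹ × 3.568×10^-5 / 2.200² = 5.079×10^6 N
Factor of safety n = P_cr / P = 5079.1 / 2630 = 1.93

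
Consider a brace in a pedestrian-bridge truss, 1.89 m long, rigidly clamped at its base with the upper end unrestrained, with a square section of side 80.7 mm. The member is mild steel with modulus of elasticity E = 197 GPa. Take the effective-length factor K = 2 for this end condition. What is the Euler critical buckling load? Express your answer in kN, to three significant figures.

P_cr ≈ 481 kN

I = a⁴/12 = 80.7⁴/12 = 3.534×10^6 mm⁴
I = 3.534×10^6 mm⁴ = 3.534×10^-6 m⁴
Effective length L_e = K·L = 2 × 1.89 = 3.780 m
P_cr = π²EI / L_e² = π² × 197×10⁹ × 3.534×10^-6 / 3.780² = 4.809×10^5 N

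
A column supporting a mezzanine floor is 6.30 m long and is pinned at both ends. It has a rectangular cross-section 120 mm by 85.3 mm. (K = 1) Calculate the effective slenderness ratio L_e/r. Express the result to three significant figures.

Buckling occurs about the weak axis: I_min = h·b³/12 with b = 85.3 mm (the shorter side).
I_min = 120×85.3³/12 = 6.207×10^6 mm⁴
A = 1.024×10^4 mm²;  r_min = √(I/A) = √(6.207×10^6/1.024×10^4) = 24.62 mm
L_e = K·L = 1 × 6.30 m = 6.300 m = 6300.0 mm
λ = L_e / r_min = 6300.0 / 24.62 = 256

λ ≈ 256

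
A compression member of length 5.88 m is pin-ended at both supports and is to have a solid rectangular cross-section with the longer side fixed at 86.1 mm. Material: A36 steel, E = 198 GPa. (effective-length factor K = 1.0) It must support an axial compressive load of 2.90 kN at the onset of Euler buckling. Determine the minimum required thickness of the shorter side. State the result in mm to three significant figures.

L_e = K·L = 1 × 5.88 = 5.880 m
Required I = P_cr·L_e²/(π²E) = 2.900×10^3 × 5.880² / (π² × 1.98×10^11) = 5.131×10^-8 m⁴
I_req = 5.131×10^4 mm⁴
Rectangle, weak axis: I_min = h·b³/12 with h = 86.1 mm fixed  ⇒  b = (12I/h)^(1/3) = 19.3 mm

b ≈ 19.3 mm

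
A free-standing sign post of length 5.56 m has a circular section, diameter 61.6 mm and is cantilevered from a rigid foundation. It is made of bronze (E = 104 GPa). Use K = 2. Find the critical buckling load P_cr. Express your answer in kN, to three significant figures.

P_cr ≈ 5.87 kN

I = πd⁴/64 = π×61.6⁴/64 = 7.068×10^5 mm⁴
I = 7.068×10^5 mm⁴ = 7.068×10^-7 m⁴
Effective length L_e = K·L = 2 × 5.56 = 11.12 m
P_cr = π²EI / L_e² = π² × 104×10⁹ × 7.068×10^-7 / 11.12² = 5.867×10^3 N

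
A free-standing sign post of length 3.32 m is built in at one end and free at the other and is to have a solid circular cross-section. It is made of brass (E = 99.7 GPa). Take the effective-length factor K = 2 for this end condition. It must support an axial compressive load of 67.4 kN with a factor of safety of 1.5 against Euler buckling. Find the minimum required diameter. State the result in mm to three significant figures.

Required P_cr = n·P = 1.5 × 67.4 = 101.1 kN
L_e = K·L = 2 × 3.32 = 6.640 m
Required I = P_cr·L_e²/(π²E) = 1.011×10^5 × 6.640² / (π² × 9.97×10^10) = 4.530×10^-6 m⁴
I_req = 4.530×10^6 mm⁴
Solid circle: I = πd⁴/64  ⇒  d = (64I/π)^(1/4) = (64×4.530×10^6/π)^(1/4) = 98.0 mm

d ≈ 98.0 mm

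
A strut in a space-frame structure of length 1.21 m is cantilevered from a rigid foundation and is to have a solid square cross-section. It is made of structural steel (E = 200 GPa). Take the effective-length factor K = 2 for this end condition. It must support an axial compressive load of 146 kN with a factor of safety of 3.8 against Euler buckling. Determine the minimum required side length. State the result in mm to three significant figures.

a ≈ 66.7 mm

Required P_cr = n·P = 3.8 × 146 = 554.8 kN
L_e = K·L = 2 × 1.21 = 2.420 m
Required I = P_cr·L_e²/(π²E) = 5.548×10^5 × 2.420² / (π² × 2.00×10^11) = 1.646×10^-6 m⁴
I_req = 1.646×10^6 mm⁴
Solid square: I = a⁴/12  ⇒  a = (12I)^(1/4) = (12×1.646×10^6)^(1/4) = 66.7 mm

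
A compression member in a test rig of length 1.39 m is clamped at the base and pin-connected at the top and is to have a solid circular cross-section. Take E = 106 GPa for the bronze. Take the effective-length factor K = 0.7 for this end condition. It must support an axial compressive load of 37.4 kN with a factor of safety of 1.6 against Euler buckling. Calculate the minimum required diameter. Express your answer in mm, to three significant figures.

d ≈ 32.4 mm

Required P_cr = n·P = 1.6 × 37.4 = 59.84 kN
L_e = K·L = 0.7 × 1.39 = 0.9730 m
Required I = P_cr·L_e²/(π²E) = 5.984×10^4 × 0.9730² / (π² × 1.06×10^11) = 5.415×10^-8 m⁴
I_req = 5.415×10^4 mm⁴
Solid circle: I = πd⁴/64  ⇒  d = (64I/π)^(1/4) = (64×5.415×10^4/π)^(1/4) = 32.4 mm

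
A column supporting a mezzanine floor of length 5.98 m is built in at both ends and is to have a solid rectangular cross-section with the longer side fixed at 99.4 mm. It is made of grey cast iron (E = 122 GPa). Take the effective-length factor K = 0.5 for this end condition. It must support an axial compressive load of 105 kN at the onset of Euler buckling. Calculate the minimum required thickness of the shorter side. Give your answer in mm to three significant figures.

b ≈ 45.5 mm

L_e = K·L = 0.5 × 5.98 = 2.990 m
Required I = P_cr·L_e²/(π²E) = 1.050×10^5 × 2.990² / (π² × 1.22×10^11) = 7.796×10^-7 m⁴
I_req = 7.796×10^5 mm⁴
Rectangle, weak axis: I_min = h·b³/12 with h = 99.4 mm fixed  ⇒  b = (12I/h)^(1/3) = 45.5 mm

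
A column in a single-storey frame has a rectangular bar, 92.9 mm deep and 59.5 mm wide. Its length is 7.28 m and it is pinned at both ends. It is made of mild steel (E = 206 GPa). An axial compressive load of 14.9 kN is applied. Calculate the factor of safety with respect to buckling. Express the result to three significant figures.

Buckling occurs about the weak axis: I_min = h·b³/12 with b = 59.5 mm (the shorter side).
I_min = 92.9×59.5³/12 = 1.631×10^6 mm⁴
I = 1.631×10^6 mm⁴ = 1.631×10^-6 m⁴
Effective length L_e = K·L = 1 × 7.28 = 7.280 m
P_cr = π²EI / L_e² = π² × 206×10⁹ × 1.631×10^-6 / 7.280² = 6.256×10^4 N
Factor of safety n = P_cr / P = 62.559 / 14.9 = 4.20

n ≈ 4.20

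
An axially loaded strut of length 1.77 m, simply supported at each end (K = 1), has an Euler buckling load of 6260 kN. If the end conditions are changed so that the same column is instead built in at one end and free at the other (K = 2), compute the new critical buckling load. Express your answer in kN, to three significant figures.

P_cr ∝ 1/K², so P_cr,new = P_cr,old × (K_old/K_new)² = 6260 × (1/2)²
= 6260 × 0.2500 = 1560 kN

P_cr ≈ 1560 kN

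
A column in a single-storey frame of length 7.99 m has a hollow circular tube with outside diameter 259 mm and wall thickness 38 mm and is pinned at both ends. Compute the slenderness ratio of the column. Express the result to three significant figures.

Inner diameter d_i = 259 − 2×38 = 183.0 mm
I = π(d_o⁴ − d_i⁴)/64 = π(259⁴ − 183.0⁴)/64 = 1.658×10^8 mm⁴
A = 2.638×10^4 mm²;  r_min = √(I/A) = √(1.658×10^8/2.638×10^4) = 79.28 mm
L_e = K·L = 1 × 7.99 m = 7.990 m = 7990.0 mm
λ = L_e / r_min = 7990.0 / 79.28 = 101

λ ≈ 101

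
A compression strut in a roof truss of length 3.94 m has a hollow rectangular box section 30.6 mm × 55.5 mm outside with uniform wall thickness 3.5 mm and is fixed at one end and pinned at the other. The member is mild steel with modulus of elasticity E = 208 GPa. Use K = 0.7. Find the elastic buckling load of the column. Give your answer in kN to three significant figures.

Inner dimensions: h_i = 55.5 − 2×3.5 = 48.50 mm, b_i = 30.6 − 2×3.5 = 23.60 mm
Weak-axis I_min = (h_o·b_o³ − h_i·b_i³)/12 with b_o = 30.6, b_i = 23.60 mm (shorter outer/inner sides).
I_min = (55.5×30.6³ − 48.50×23.60³)/12 = 7.939×10^4 mm⁴
I = 7.939×10^4 mm⁴ = 7.939×10^-8 m⁴
Effective length L_e = K·L = 0.7 × 3.94 = 2.758 m
P_cr = π²EI / L_e² = π² × 208×10⁹ × 7.939×10^-8 / 2.758² = 2.143×10^4 N

P_cr ≈ 21.4 kN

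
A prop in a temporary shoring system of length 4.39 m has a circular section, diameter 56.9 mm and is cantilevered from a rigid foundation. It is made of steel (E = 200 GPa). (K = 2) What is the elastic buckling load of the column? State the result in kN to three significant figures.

P_cr ≈ 13.2 kN

I = πd⁴/64 = π×56.9⁴/64 = 5.145×10^5 mm⁴
I = 5.145×10^5 mm⁴ = 5.145×10^-7 m⁴
Effective length L_e = K·L = 2 × 4.39 = 8.780 m
P_cr = π²EI / L_e² = π² × 200×10⁹ × 5.145×10^-7 / 8.780² = 1.318×10^4 N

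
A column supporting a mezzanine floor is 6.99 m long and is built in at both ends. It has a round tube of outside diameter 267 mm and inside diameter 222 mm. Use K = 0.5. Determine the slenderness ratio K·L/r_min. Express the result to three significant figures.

λ ≈ 40.3

d_o = 267 mm, d_i = 222 mm
I = π(d_o⁴ − d_i⁴)/64 = π(267⁴ − 222.0⁴)/64 = 1.302×10^8 mm⁴
A = 1.728×10^4 mm²;  r_min = √(I/A) = √(1.302×10^8/1.728×10^4) = 86.81 mm
L_e = K·L = 0.5 × 6.99 m = 3.495 m = 3495.0 mm
λ = L_e / r_min = 3495.0 / 86.81 = 40.3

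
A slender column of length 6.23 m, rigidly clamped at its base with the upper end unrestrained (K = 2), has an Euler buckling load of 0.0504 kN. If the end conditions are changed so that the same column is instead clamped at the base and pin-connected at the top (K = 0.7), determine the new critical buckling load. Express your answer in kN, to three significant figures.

P_cr ≈ 0.411 kN

P_cr ∝ 1/K², so P_cr,new = P_cr,old × (K_old/K_new)² = 0.0504 × (2/0.7)²
= 0.0504 × 8.163 = 0.411 kN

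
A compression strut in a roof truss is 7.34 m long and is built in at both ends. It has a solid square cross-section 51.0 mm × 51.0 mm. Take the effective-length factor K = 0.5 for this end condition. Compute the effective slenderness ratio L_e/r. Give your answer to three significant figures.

For a square r = a/√12 = 51.0/√12 = 14.72 mm
L_e = K·L = 0.5 × 7.34 m = 3.670 m = 3670.0 mm
λ = L_e / r_min = 3670.0 / 14.72 = 249

λ ≈ 249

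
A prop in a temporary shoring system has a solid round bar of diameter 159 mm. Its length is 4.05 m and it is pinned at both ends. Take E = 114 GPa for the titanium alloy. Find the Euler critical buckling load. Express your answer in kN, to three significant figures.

I = πd⁴/64 = π×159⁴/64 = 3.137×10^7 mm⁴
I = 3.137×10^7 mm⁴ = 3.137×10^-5 m⁴
Effective length L_e = K·L = 1 × 4.05 = 4.050 m
P_cr = π²EI / L_e² = π² × 114×10⁹ × 3.137×10^-5 / 4.050² = 2.152×10^6 N

P_cr ≈ 2150 kN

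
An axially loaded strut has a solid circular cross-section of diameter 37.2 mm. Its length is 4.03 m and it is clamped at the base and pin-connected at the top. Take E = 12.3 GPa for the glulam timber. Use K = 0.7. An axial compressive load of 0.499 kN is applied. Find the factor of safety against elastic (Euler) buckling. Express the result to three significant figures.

I = πd⁴/64 = π×37.2⁴/64 = 9.400×10^4 mm⁴
I = 9.400×10^4 mm⁴ = 9.400×10^-8 m⁴
Effective length L_e = K·L = 0.7 × 4.03 = 2.821 m
P_cr = π²EI / L_e² = π² × 12.3×10⁹ × 9.400×10^-8 / 2.821² = 1.434×10^3 N
Factor of safety n = P_cr / P = 1.4340 / 0.499 = 2.87

n ≈ 2.87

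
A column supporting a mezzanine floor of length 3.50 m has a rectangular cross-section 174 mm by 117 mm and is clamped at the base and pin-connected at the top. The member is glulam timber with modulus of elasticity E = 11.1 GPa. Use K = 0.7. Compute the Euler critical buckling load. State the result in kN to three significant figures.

P_cr ≈ 424 kN

Buckling occurs about the weak axis: I_min = h·b³/12 with b = 117 mm (the shorter side).
I_min = 174×117³/12 = 2.322×10^7 mm⁴
I = 2.322×10^7 mm⁴ = 2.322×10^-5 m⁴
Effective length L_e = K·L = 0.7 × 3.50 = 2.450 m
P_cr = π²EI / L_e² = π² × 11.1×10⁹ × 2.322×10^-5 / 2.450² = 4.239×10^5 N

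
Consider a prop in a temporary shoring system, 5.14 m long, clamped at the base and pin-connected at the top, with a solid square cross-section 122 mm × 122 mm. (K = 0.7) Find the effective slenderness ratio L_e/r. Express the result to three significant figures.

I = a⁴/12 = 122⁴/12 = 1.846×10^7 mm⁴
A = 1.488×10^4 mm²;  r_min = √(I/A) = √(1.846×10^7/1.488×10^4) = 35.22 mm
L_e = K·L = 0.7 × 5.14 m = 3.598 m = 3598.0 mm
λ = L_e / r_min = 3598.0 / 35.22 = 102

λ ≈ 102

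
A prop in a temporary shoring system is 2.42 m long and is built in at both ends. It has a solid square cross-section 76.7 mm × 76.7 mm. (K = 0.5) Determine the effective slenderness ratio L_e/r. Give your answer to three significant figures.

λ ≈ 54.6

I = a⁴/12 = 76.7⁴/12 = 2.884×10^6 mm⁴
A = 5.883×10^3 mm²;  r_min = √(I/A) = √(2.884×10^6/5.883×10^3) = 22.14 mm
L_e = K·L = 0.5 × 2.42 m = 1.210 m = 1210.0 mm
λ = L_e / r_min = 1210.0 / 22.14 = 54.6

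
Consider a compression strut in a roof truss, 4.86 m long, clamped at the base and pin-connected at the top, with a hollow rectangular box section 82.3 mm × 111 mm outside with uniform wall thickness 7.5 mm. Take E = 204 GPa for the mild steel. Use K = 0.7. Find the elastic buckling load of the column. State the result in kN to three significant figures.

Inner dimensions: h_i = 111 − 2×7.5 = 96.00 mm, b_i = 82.3 − 2×7.5 = 67.30 mm
Weak-axis I_min = (h_o·b_o³ − h_i·b_i³)/12 with b_o = 82.3, b_i = 67.30 mm (shorter outer/inner sides).
I_min = (111×82.3³ − 96.00×67.30³)/12 = 2.718×10^6 mm⁴
I = 2.718×10^6 mm⁴ = 2.718×10^-6 m⁴
Effective length L_e = K·L = 0.7 × 4.86 = 3.402 m
P_cr = π²EI / L_e² = π² × 204×10⁹ × 2.718×10^-6 / 3.402² = 4.728×10^5 N

P_cr ≈ 473 kN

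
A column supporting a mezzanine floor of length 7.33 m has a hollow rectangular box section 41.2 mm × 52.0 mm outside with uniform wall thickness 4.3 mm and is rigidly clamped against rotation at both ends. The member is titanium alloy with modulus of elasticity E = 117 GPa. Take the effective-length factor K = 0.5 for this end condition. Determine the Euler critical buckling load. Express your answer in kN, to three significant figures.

P_cr ≈ 15.3 kN

Inner dimensions: h_i = 52.0 − 2×4.3 = 43.40 mm, b_i = 41.2 − 2×4.3 = 32.60 mm
Weak-axis I_min = (h_o·b_o³ − h_i·b_i³)/12 with b_o = 41.2, b_i = 32.60 mm (shorter outer/inner sides).
I_min = (52.0×41.2³ − 43.40×32.60³)/12 = 1.777×10^5 mm⁴
I = 1.777×10^5 mm⁴ = 1.777×10^-7 m⁴
Effective length L_e = K·L = 0.5 × 7.33 = 3.665 m
P_cr = π²EI / L_e² = π² × 117×10⁹ × 1.777×10^-7 / 3.665² = 1.528×10^4 N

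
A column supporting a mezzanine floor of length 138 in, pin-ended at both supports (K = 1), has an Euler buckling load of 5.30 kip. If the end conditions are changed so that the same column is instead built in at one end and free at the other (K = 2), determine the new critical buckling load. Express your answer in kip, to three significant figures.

P_cr ≈ 1.32 kip

P_cr ∝ 1/K², so P_cr,new = P_cr,old × (K_old/K_new)² = 5.30 × (1/2)²
= 5.30 × 0.2500 = 1.32 kip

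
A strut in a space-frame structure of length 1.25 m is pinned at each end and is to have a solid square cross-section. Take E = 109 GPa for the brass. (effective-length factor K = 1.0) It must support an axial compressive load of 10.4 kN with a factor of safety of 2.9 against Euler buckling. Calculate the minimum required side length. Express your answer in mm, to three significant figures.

Required P_cr = n·P = 2.9 × 10.4 = 30.16 kN
L_e = K·L = 1 × 1.25 = 1.250 m
Required I = P_cr·L_e²/(π²E) = 3.016×10^4 × 1.250² / (π² × 1.09×10^11) = 4.381×10^-8 m⁴
I_req = 4.381×10^4 mm⁴
Solid square: I = a⁴/12  ⇒  a = (12I)^(1/4) = (12×4.381×10^4)^(1/4) = 26.9 mm

a ≈ 26.9 mm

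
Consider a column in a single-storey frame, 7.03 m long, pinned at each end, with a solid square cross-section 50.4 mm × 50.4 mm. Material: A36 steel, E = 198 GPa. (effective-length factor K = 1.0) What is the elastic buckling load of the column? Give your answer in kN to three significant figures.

P_cr ≈ 21.3 kN

I = a⁴/12 = 50.4⁴/12 = 5.377×10^5 mm⁴
I = 5.377×10^5 mm⁴ = 5.377×10^-7 m⁴
Effective length L_e = K·L = 1 × 7.03 = 7.030 m
P_cr = π²EI / L_e² = π² × 198×10⁹ × 5.377×10^-7 / 7.030² = 2.126×10^4 N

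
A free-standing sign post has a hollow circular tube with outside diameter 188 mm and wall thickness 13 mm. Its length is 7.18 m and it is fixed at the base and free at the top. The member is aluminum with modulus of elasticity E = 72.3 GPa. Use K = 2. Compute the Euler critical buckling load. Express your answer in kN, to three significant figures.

Inner diameter d_i = 188 − 2×13 = 162.0 mm
I = π(d_o⁴ − d_i⁴)/64 = π(188⁴ − 162.0⁴)/64 = 2.751×10^7 mm⁴
I = 2.751×10^7 mm⁴ = 2.751×10^-5 m⁴
Effective length L_e = K·L = 2 × 7.18 = 14.36 m
P_cr = π²EI / L_e² = π² × 72.3×10⁹ × 2.751×10^-5 / 14.36² = 9.520×10^4 N

P_cr ≈ 95.2 kN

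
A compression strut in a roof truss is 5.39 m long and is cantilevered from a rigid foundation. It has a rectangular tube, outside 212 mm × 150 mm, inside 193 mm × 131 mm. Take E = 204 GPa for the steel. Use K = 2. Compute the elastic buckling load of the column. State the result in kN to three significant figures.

P_cr ≈ 407 kN

Weak-axis I_min = (h_o·b_o³ − h_i·b_i³)/12 with b_o = 150, b_i = 131.0 mm (shorter outer/inner sides).
I_min = (212×150³ − 193.0×131.0³)/12 = 2.347×10^7 mm⁴
I = 2.347×10^7 mm⁴ = 2.347×10^-5 m⁴
Effective length L_e = K·L = 2 × 5.39 = 10.78 m
P_cr = π²EI / L_e² = π² × 204×10⁹ × 2.347×10^-5 / 10.78² = 4.066×10^5 N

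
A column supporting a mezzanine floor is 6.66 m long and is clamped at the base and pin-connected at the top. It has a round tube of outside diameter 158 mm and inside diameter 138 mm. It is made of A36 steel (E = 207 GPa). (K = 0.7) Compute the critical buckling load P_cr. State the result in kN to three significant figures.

d_o = 158 mm, d_i = 138 mm
I = π(d_o⁴ − d_i⁴)/64 = π(158⁴ − 138.0⁴)/64 = 1.279×10^7 mm⁴
I = 1.279×10^7 mm⁴ = 1.279×10^-5 m⁴
Effective length L_e = K·L = 0.7 × 6.66 = 4.662 m
P_cr = π²EI / L_e² = π² × 207×10⁹ × 1.279×10^-5 / 4.662² = 1.202×10^6 N

P_cr ≈ 1200 kN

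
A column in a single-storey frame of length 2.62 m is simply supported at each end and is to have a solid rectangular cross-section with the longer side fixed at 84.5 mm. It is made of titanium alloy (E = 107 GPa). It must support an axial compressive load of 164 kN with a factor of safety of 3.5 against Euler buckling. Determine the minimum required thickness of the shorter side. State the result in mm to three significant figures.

b ≈ 80.9 mm

Required P_cr = n·P = 3.5 × 164 = 574.0 kN
L_e = K·L = 1 × 2.62 = 2.620 m
Required I = P_cr·L_e²/(π²E) = 5.740×10^5 × 2.620² / (π² × 1.07×10^11) = 3.731×10^-6 m⁴
I_req = 3.731×10^6 mm⁴
Rectangle, weak axis: I_min = h·b³/12 with h = 84.5 mm fixed  ⇒  b = (12I/h)^(1/3) = 80.9 mm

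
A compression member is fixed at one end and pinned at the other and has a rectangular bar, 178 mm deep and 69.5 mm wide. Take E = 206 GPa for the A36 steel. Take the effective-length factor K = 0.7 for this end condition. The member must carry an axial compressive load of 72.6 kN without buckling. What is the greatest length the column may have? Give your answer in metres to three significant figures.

Buckling occurs about the weak axis: I_min = h·b³/12 with b = 69.5 mm (the shorter side).
I_min = 178×69.5³/12 = 4.980×10^6 mm⁴
I = 4.980×10^-6 m⁴
At the buckling limit P_cr = P = 7.260×10^4 N
From P_cr = π²EI/(K·L)²:  L = (1/K)·√(π²EI/P_cr) = (1/0.7)·√(π²×2.06×10^11×4.980×10^-6/7.260×10^4)
L = 16.9 m

L_max ≈ 16.9 m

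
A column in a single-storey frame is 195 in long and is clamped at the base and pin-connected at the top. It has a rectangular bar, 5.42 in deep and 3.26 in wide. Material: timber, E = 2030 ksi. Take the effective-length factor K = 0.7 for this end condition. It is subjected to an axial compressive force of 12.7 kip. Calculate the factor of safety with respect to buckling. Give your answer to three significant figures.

n ≈ 1.32

Buckling occurs about the weak axis: I_min = h·b³/12 with b = 3.26 in (the shorter side).
I_min = 5.42×3.26³/12 = 15.65 in⁴
Effective length L_e = K·L = 0.7 × 195 = 136.5 in
P_cr = π²EI / L_e² = π² × 2030×10³ × 15.65 / 136.5² = 1.683×10^4 lb
Factor of safety n = P_cr / P = 16.827 / 12.7 = 1.32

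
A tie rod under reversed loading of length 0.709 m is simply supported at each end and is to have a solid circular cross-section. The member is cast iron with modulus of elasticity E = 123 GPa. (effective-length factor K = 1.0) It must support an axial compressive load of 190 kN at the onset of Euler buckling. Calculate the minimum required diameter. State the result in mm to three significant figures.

L_e = K·L = 1 × 0.709 = 0.7090 m
Required I = P_cr·L_e²/(π²E) = 1.900×10^5 × 0.7090² / (π² × 1.23×10^11) = 7.868×10^-8 m⁴
I_req = 7.868×10^4 mm⁴
Solid circle: I = πd⁴/64  ⇒  d = (64I/π)^(1/4) = (64×7.868×10^4/π)^(1/4) = 35.6 mm

d ≈ 35.6 mm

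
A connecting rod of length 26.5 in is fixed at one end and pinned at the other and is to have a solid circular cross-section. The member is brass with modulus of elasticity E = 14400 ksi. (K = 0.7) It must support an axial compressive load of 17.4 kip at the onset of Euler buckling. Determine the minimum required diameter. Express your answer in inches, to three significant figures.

L_e = K·L = 0.7 × 26.5 = 18.55 in
Required I = P_cr·L_e²/(π²E) = 1.740×10^4 × 18.55² / (π² × 1.44×10^7) = 4.213×10^-2 in⁴
Solid circle: I = πd⁴/64  ⇒  d = (64I/π)^(1/4) = (64×4.213×10^-2/π)^(1/4) = 0.963 in

d ≈ 0.963 in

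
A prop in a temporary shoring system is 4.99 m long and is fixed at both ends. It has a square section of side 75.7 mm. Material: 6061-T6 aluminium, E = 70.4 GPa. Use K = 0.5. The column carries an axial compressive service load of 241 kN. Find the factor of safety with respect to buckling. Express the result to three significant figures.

n ≈ 1.27

I = a⁴/12 = 75.7⁴/12 = 2.737×10^6 mm⁴
I = 2.737×10^6 mm⁴ = 2.737×10^-6 m⁴
Effective length L_e = K·L = 0.5 × 4.99 = 2.495 m
P_cr = π²EI / L_e² = π² × 70.4×10⁹ × 2.737×10^-6 / 2.495² = 3.054×10^5 N
Factor of safety n = P_cr / P = 305.45 / 241 = 1.27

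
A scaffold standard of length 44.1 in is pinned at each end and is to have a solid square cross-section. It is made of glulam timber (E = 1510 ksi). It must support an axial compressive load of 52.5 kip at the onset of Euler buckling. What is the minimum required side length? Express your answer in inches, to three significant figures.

L_e = K·L = 1 × 44.1 = 44.10 in
Required I = P_cr·L_e²/(π²E) = 5.250×10^4 × 44.10² / (π² × 1.51×10^6) = 6.851 in⁴
Solid square: I = a⁴/12  ⇒  a = (12I)^(1/4) = (12×6.851)^(1/4) = 3.01 in

a ≈ 3.01 in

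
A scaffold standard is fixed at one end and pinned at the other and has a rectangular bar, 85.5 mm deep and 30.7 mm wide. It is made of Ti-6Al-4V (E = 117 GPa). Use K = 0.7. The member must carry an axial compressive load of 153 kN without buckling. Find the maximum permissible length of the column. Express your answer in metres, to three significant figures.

L_max ≈ 1.78 m

Buckling occurs about the weak axis: I_min = h·b³/12 with b = 30.7 mm (the shorter side).
I_min = 85.5×30.7³/12 = 2.062×10^5 mm⁴
I = 2.062×10^-7 m⁴
At the buckling limit P_cr = P = 1.530×10^5 N
From P_cr = π²EI/(K·L)²:  L = (1/K)·√(π²EI/P_cr) = (1/0.7)·√(π²×1.17×10^11×2.062×10^-7/1.530×10^5)
L = 1.78 m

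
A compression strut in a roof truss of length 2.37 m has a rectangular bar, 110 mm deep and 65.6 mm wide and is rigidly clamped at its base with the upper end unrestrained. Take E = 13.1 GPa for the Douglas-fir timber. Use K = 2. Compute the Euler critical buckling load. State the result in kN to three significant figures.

P_cr ≈ 14.9 kN

Buckling occurs about the weak axis: I_min = h·b³/12 with b = 65.6 mm (the shorter side).
I_min = 110×65.6³/12 = 2.588×10^6 mm⁴
I = 2.588×10^6 mm⁴ = 2.588×10^-6 m⁴
Effective length L_e = K·L = 2 × 2.37 = 4.740 m
P_cr = π²EI / L_e² = π² × 13.1×10⁹ × 2.588×10^-6 / 4.740² = 1.489×10^4 N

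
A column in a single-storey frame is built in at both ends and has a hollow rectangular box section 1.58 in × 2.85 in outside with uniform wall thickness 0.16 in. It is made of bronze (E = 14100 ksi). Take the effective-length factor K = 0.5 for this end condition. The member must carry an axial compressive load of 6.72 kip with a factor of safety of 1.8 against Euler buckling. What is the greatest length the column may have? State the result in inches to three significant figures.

Inner dimensions: h_i = 2.85 − 2×0.16 = 2.530 in, b_i = 1.58 − 2×0.16 = 1.260 in
Weak-axis I_min = (h_o·b_o³ − h_i·b_i³)/12 with b_o = 1.58, b_i = 1.260 in (shorter outer/inner sides).
I_min = (2.85×1.58³ − 2.530×1.260³)/12 = 0.5150 in⁴
Required critical load P_cr = n·P = 1.8 × 6.72 = 12.10 kip = 1.210×10^4 lb
From P_cr = π²EI/(K·L)²:  L = (1/K)·√(π²EI/P_cr) = (1/0.5)·√(π²×1.41×10^7×0.5150/1.210×10^4)
L = 154 in

L_max ≈ 154 in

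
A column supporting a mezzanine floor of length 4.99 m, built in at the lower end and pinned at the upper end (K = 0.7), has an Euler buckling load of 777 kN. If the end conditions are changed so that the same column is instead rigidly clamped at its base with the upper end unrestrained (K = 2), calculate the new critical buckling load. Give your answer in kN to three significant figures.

P_cr ≈ 95.2 kN

P_cr ∝ 1/K², so P_cr,new = P_cr,old × (K_old/K_new)² = 777 × (0.7/2)²
= 777 × 0.1225 = 95.2 kN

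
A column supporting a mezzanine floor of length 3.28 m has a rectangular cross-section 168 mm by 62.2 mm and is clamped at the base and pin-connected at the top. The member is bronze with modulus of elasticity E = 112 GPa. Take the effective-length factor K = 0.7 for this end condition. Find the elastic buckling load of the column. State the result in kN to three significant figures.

Buckling occurs about the weak axis: I_min = h·b³/12 with b = 62.2 mm (the shorter side).
I_min = 168×62.2³/12 = 3.369×10^6 mm⁴
I = 3.369×10^6 mm⁴ = 3.369×10^-6 m⁴
Effective length L_e = K·L = 0.7 × 3.28 = 2.296 m
P_cr = π²EI / L_e² = π² × 112×10⁹ × 3.369×10^-6 / 2.296² = 7.064×10^5 N

P_cr ≈ 706 kN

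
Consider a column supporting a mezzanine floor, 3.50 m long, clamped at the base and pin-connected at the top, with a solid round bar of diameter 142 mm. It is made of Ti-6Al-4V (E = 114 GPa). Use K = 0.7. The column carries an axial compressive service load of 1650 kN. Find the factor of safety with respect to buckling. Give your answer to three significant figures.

n ≈ 2.27

I = πd⁴/64 = π×142⁴/64 = 1.996×10^7 mm⁴
I = 1.996×10^7 mm⁴ = 1.996×10^-5 m⁴
Effective length L_e = K·L = 0.7 × 3.50 = 2.450 m
P_cr = π²EI / L_e² = π² × 114×10⁹ × 1.996×10^-5 / 2.450² = 3.741×10^6 N
Factor of safety n = P_cr / P = 3741.1 / 1650 = 2.27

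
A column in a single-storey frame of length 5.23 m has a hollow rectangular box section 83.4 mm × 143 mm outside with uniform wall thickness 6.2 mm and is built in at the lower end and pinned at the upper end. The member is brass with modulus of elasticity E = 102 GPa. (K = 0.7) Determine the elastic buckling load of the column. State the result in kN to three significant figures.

Inner dimensions: h_i = 143 − 2×6.2 = 130.6 mm, b_i = 83.4 − 2×6.2 = 71.00 mm
Weak-axis I_min = (h_o·b_o³ − h_i·b_i³)/12 with b_o = 83.4, b_i = 71.00 mm (shorter outer/inner sides).
I_min = (143×83.4³ − 130.6×71.00³)/12 = 3.018×10^6 mm⁴
I = 3.018×10^6 mm⁴ = 3.018×10^-6 m⁴
Effective length L_e = K·L = 0.7 × 5.23 = 3.661 m
P_cr = π²EI / L_e² = π² × 102×10⁹ × 3.018×10^-6 / 3.661² = 2.266×10^5 N

P_cr ≈ 227 kN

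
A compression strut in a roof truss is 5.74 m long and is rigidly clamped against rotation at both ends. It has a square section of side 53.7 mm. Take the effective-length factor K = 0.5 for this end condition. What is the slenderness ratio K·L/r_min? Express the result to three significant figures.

For a square r = a/√12 = 53.7/√12 = 15.50 mm
L_e = K·L = 0.5 × 5.74 m = 2.870 m = 2870.0 mm
λ = L_e / r_min = 2870.0 / 15.50 = 185

λ ≈ 185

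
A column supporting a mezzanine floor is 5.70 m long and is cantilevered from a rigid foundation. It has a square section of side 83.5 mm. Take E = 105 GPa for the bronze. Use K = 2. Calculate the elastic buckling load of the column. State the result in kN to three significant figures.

I = a⁴/12 = 83.5⁴/12 = 4.051×10^6 mm⁴
I = 4.051×10^6 mm⁴ = 4.051×10^-6 m⁴
Effective length L_e = K·L = 2 × 5.70 = 11.40 m
P_cr = π²EI / L_e² = π² × 105×10⁹ × 4.051×10^-6 / 11.40² = 3.230×10^4 N

P_cr ≈ 32.3 kN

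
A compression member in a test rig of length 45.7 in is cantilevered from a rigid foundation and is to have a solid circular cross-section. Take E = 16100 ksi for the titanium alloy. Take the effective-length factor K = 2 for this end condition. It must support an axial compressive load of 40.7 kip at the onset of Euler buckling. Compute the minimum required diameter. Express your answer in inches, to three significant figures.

L_e = K·L = 2 × 45.7 = 91.40 in
Required I = P_cr·L_e²/(π²E) = 4.070×10^4 × 91.40² / (π² × 1.61×10^7) = 2.140 in⁴
Solid circle: I = πd⁴/64  ⇒  d = (64I/π)^(1/4) = (64×2.140/π)^(1/4) = 2.57 in

d ≈ 2.57 in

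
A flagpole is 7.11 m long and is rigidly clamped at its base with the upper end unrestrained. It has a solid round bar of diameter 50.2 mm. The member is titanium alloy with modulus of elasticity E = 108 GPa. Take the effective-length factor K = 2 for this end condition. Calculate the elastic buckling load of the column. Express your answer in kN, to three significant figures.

P_cr ≈ 1.64 kN

I = πd⁴/64 = π×50.2⁴/64 = 3.117×10^5 mm⁴
I = 3.117×10^5 mm⁴ = 3.117×10^-7 m⁴
Effective length L_e = K·L = 2 × 7.11 = 14.22 m
P_cr = π²EI / L_e² = π² × 108×10⁹ × 3.117×10^-7 / 14.22² = 1.643×10^3 N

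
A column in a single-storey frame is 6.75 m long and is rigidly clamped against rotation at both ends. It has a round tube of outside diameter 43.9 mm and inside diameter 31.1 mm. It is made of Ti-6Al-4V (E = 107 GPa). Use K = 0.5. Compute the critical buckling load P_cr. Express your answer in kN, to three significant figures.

P_cr ≈ 12.6 kN

d_o = 43.9 mm, d_i = 31.1 mm
I = π(d_o⁴ − d_i⁴)/64 = π(43.9⁴ − 31.10⁴)/64 = 1.364×10^5 mm⁴
I = 1.364×10^5 mm⁴ = 1.364×10^-7 m⁴
Effective length L_e = K·L = 0.5 × 6.75 = 3.375 m
P_cr = π²EI / L_e² = π² × 107×10⁹ × 1.364×10^-7 / 3.375² = 1.265×10^4 N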